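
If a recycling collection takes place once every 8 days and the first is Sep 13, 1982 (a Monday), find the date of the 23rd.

Mar 8, 1983

The 23rd occurrence is 22 intervals after the first: 22 × 8 = 176 days after Sep 13, 1982.
Sep has 30 days — 17 days to the end of Sep leaves 159.
Oct has 31 days (128 left).
Nov has 30 days (98 left).
Dec has 31 days (67 left).
Jan has 31 days (36 left).
Feb has 28 days (8 left).
8 days into Mar → Mar 8, 1983.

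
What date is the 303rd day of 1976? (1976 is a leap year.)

January has 31 days (303 − 31 = 272 remain).
February has 29 days (272 − 29 = 243 remain).
March has 31 days (243 − 31 = 212 remain).
April has 30 days (212 − 30 = 182 remain).
May has 31 days (182 − 31 = 151 remain).
June has 30 days (151 − 30 = 121 remain).
July has 31 days (121 − 31 = 90 remain).
August has 31 days (90 − 31 = 59 remain).
September has 30 days (59 − 30 = 29 remain).
29 into October → October 29.

October 29, 1976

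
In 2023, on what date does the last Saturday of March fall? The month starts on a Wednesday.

March 25, 2023

March 2023 begins on a Wednesday, so the first Saturday is March 4 (3 days later).
March 2023 has 31 days. Adding weeks: 4, 11, 18, 25 — the last one ≤ 31 is the 25th.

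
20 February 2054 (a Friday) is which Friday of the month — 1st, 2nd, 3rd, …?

Day 20 falls in week ⌈20/7⌉ of the month.
Days 1–7 hold the 1st Friday, 8–14 the 2nd, 15–21 the 3rd, 22–28 the 4th, 29–31 the 5th.
20 is in the range for the 3rd.

3rd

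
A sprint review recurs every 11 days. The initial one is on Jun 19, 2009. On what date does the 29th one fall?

Apr 23, 2010

The 29th occurrence is 28 intervals after the first: 28 × 11 = 308 days after Jun 19, 2009.
Jun has 30 days — 11 days to the end of Jun leaves 297.
Jul has 31 days (266 left).
Aug has 31 days (235 left).
Sep has 30 days (205 left).
Oct has 31 days (174 left).
Nov has 30 days (144 left).
Dec has 31 days (113 left).
Jan has 31 days (82 left).
Feb has 28 days (54 left).
Mar has 31 days (23 left).
23 days into Apr → Apr 23, 2010.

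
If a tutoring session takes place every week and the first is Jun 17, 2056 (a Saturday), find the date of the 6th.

Jul 22, 2056

The 6th occurrence is 5 intervals after the first: 5 × 7 = 35 days after Jun 17, 2056.
Jun has 30 days — 13 days to the end of Jun leaves 22.
22 days into Jul → Jul 22, 2056.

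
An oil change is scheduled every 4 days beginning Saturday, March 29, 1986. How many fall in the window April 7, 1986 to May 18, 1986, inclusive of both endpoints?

Occurrences land 4·i days after March 29, 1986 for i = 0, 1, 2, …
April 7, 1986 is 9 days after the start; 9 ÷ 4 = 2 remainder 1; since the remainder is 1, round up to i = 3. First occurrence in the window: #4 on April 10, 1986 (3×4 = 12 days in).
May 18, 1986 is 50 days after the start; 50 ÷ 4 = 12 remainder 2. Last occurrence in the window: #13 on May 16, 1986.
Occurrences #4 through #13: 10 in total.

10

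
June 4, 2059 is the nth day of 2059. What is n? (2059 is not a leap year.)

Days in months before June: 31 + 28 + 31 + 30 + 31 = 151.
Plus 4 days into June → day 155.

155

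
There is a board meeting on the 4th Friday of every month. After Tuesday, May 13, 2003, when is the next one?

May 2003 starts on a Thursday; its first Friday is the 2nd, so the 4th Friday is the 23rd — May 23, 2003.
May 23, 2003 is after May 13, 2003, so that is the next one.

May 23, 2003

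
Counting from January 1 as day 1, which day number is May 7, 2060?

Days in months before May: 31 + 29 + 31 + 30 = 121.
Plus 7 days into May → day 128.

128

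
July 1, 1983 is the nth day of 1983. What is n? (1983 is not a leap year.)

Days in months before July: 31 + 28 + 31 + 30 + 31 + 30 = 181.
Plus 1 day into July → day 182.

182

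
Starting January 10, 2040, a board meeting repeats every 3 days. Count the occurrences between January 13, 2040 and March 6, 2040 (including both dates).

18

Occurrences land 3·i days after January 10, 2040 for i = 0, 1, 2, …
January 13, 2040 is 3 days after the start; 3 ÷ 3 = 1 remainder 0. First occurrence in the window: #2 on January 13, 2040 (1×3 = 3 days in).
March 6, 2040 is 56 days after the start; 56 ÷ 3 = 18 remainder 2. Last occurrence in the window: #19 on March 4, 2040.
Occurrences #2 through #19: 18 in total.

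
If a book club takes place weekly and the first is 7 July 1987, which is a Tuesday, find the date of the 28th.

12 January 1988

The 28th occurrence is 27 intervals after the first: 27 × 7 = 189 days after 7 July 1987.
July has 31 days — 24 days to the end of July leaves 165.
August has 31 days (134 left).
September has 30 days (104 left).
October has 31 days (73 left).
November has 30 days (43 left).
December has 31 days (12 left).
12 days into January → 12 January 1988.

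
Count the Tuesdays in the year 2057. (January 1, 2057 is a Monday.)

January 1, 2057 is a Monday; the first Tuesday on or after it is January 2, 2057 (1 day later).
From January 2, 2057 to December 31, 2057: 29 + 28 + 31 + 30 + 31 + 30 + 31 + 31 + 30 + 31 + 30 + 31 = 363 days (rest of January, February, March, April, May, June, July, August, September, October, November, December).
363 ÷ 7 = 51 full weeks with remainder 6, so 51 more Tuesdays after the first → 52.

52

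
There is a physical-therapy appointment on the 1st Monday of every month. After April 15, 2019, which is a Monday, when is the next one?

May 6, 2019

April 2019 starts on a Monday, so its 1st Monday is April 1, 2019.
That is not after April 15, 2019, so look at May 2019.
May 2019 starts on a Wednesday, so its 1st Monday is May 6, 2019 (5 days in).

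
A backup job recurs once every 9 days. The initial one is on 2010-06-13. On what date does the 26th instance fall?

The 26th occurrence is 25 intervals after the first: 25 × 9 = 225 days after 2010-06-13.
June has 30 days — 17 days to the end of June leaves 208.
July has 31 days (177 left).
August has 31 days (146 left).
September has 30 days (116 left).
October has 31 days (85 left).
November has 30 days (55 left).
December has 31 days (24 left).
24 days into January → 2011-01-24.

2011-01-24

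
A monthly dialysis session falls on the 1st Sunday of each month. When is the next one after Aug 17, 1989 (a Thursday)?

Sep 3, 1989

Aug 1989 starts on a Tuesday, so its 1st Sunday is Aug 6, 1989 (5 days in).
That is not after Aug 17, 1989, so look at Sep 1989.
Sep 1989 starts on a Friday, so its 1st Sunday is Sep 3, 1989 (2 days in).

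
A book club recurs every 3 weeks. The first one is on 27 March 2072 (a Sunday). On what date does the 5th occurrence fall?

19 June 2072

The 5th occurrence is 4 intervals after the first: 4 × 21 = 84 days after 27 March 2072.
March has 31 days — 4 days to the end of March leaves 80.
April has 30 days (50 left).
May has 31 days (19 left).
19 days into June → 19 June 2072.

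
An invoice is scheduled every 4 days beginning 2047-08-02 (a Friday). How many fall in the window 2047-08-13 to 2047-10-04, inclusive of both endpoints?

Occurrences land 4·i days after 2047-08-02 for i = 0, 1, 2, …
2047-08-13 is 11 days after the start; 11 ÷ 4 = 2 remainder 3; since the remainder is 3, round up to i = 3. First occurrence in the window: #4 on 2047-08-14 (3×4 = 12 days in).
2047-10-04 is 63 days after the start; 63 ÷ 4 = 15 remainder 3. Last occurrence in the window: #16 on 2047-10-01.
Occurrences #4 through #16: 13 in total.

13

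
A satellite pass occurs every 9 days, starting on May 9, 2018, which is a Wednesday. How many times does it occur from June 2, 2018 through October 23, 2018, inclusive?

Occurrences land 9·i days after May 9, 2018 for i = 0, 1, 2, …
June 2, 2018 is 24 days after the start; 24 ÷ 9 = 2 remainder 6; since the remainder is 6, round up to i = 3. First occurrence in the window: #4 on June 5, 2018 (3×9 = 27 days in).
October 23, 2018 is 167 days after the start; 167 ÷ 9 = 18 remainder 5. Last occurrence in the window: #19 on October 18, 2018.
Occurrences #4 through #19: 16 in total.

16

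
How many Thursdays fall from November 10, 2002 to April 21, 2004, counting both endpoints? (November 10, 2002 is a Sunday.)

November 10, 2002 is a Sunday; the first Thursday on or after it is November 14, 2002 (4 days later).
From November 14, 2002 to April 21, 2004: 47 + 365 + 112 = 524 days (rest of 2002, 2003, to April 21, 2004 in 2004).
524 ÷ 7 = 74 full weeks with remainder 6, so 74 more Thursdays after the first → 75.

75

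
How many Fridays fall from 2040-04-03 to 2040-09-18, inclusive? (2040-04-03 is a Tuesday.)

2040-04-03 is a Tuesday; the first Friday on or after it is 2040-04-06 (3 days later).
From 2040-04-06 to 2040-09-18: 24 + 31 + 30 + 31 + 31 + 18 = 165 days (rest of April, May, June, July, August, September).
165 ÷ 7 = 23 full weeks with remainder 4, so 23 more Fridays after the first → 24.

24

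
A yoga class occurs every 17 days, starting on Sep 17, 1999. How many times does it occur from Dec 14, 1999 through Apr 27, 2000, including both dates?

8

Occurrences land 17·i days after Sep 17, 1999 for i = 0, 1, 2, …
Dec 14, 1999 is 88 days after the start; 88 ÷ 17 = 5 remainder 3; since the remainder is 3, round up to i = 6. First occurrence in the window: #7 on Dec 28, 1999 (6×17 = 102 days in).
Apr 27, 2000 is 223 days after the start; 223 ÷ 17 = 13 remainder 2. Last occurrence in the window: #14 on Apr 25, 2000.
Occurrences #7 through #14: 8 in total.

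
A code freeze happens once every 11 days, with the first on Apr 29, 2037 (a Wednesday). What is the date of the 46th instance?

The 46th occurrence is 45 intervals after the first: 45 × 11 = 495 days after Apr 29, 2037.
Apr has 30 days — 1 day to the end of Apr leaves 494.
From end of Apr to end of 2037 is 245 days (249 left).
Jan has 31 days (218 left).
Feb has 28 days (190 left).
Mar has 31 days (159 left).
Apr has 30 days (129 left).
May has 31 days (98 left).
Jun has 30 days (68 left).
Jul has 31 days (37 left).
Aug has 31 days (6 left).
6 days into Sep → Sep 6, 2038.

Sep 6, 2038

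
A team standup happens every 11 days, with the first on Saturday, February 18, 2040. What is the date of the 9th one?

May 16, 2040

The 9th occurrence is 8 intervals after the first: 8 × 11 = 88 days after February 18, 2040.
February has 29 days — 11 days to the end of February leaves 77.
March has 31 days (46 left).
April has 30 days (16 left).
16 days into May → May 16, 2040.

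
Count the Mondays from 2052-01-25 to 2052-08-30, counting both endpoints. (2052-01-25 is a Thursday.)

31

2052-01-25 is a Thursday; the first Monday on or after it is 2052-01-29 (4 days later).
From 2052-01-29 to 2052-08-30: 2 + 29 + 31 + 30 + 31 + 30 + 31 + 30 = 214 days (rest of January, February, March, April, May, June, July, August).
214 ÷ 7 = 30 full weeks with remainder 4, so 30 more Mondays after the first → 31.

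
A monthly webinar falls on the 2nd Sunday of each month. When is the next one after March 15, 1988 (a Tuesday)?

March 1988 starts on a Tuesday; its first Sunday is the 6th, so the 2nd Sunday is the 13th — March 13, 1988.
That is not after March 15, 1988, so look at April 1988.
April 1988 starts on a Friday; its first Sunday is the 3rd, so the 2nd Sunday is the 10th — April 10, 1988.

April 10, 1988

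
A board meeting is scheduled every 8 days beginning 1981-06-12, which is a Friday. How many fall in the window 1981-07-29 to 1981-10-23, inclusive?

11

Occurrences land 8·i days after 1981-06-12 for i = 0, 1, 2, …
1981-07-29 is 47 days after the start; 47 ÷ 8 = 5 remainder 7; since the remainder is 7, round up to i = 6. First occurrence in the window: #7 on 1981-07-30 (6×8 = 48 days in).
1981-10-23 is 133 days after the start; 133 ÷ 8 = 16 remainder 5. Last occurrence in the window: #17 on 1981-10-18.
Occurrences #7 through #17: 11 in total.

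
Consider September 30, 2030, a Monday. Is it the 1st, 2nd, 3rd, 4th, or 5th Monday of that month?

Day 30 falls in week ⌈30/7⌉ of the month.
Days 1–7 hold the 1st Monday, 8–14 the 2nd, 15–21 the 3rd, 22–28 the 4th, 29–31 the 5th.
30 is in the range for the 5th.

5th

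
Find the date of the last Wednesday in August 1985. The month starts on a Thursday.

August 28, 1985

August 1985 begins on a Thursday, so the first Wednesday is August 7 (6 days later).
August 1985 has 31 days. Adding weeks: 7, 14, 21, 28 — the last one ≤ 31 is the 28th.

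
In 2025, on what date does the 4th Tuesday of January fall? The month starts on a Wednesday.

January 28, 2025

January 2025 begins on a Wednesday, so the first Tuesday is January 7 (6 days later).
The 4th Tuesday is 3 weeks later: 7 + 21 = 28.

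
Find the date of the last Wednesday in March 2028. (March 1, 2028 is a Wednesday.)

March 29, 2028

March 2028 begins on a Wednesday, so the first Wednesday is March 1.
March 2028 has 31 days. Adding weeks: 1, 8, 15, 22, 29 — the last one ≤ 31 is the 29th.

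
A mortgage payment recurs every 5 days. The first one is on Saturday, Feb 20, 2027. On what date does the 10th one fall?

The 10th occurrence is 9 intervals after the first: 9 × 5 = 45 days after Feb 20, 2027.
Feb has 28 days — 8 days to the end of Feb leaves 37.
Mar has 31 days (6 left).
6 days into Apr → Apr 6, 2027.

Apr 6, 2027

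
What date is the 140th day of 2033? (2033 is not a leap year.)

May 20, 2033

January has 31 days (140 − 31 = 109 remain).
February has 28 days (109 − 28 = 81 remain).
March has 31 days (81 − 31 = 50 remain).
April has 30 days (50 − 30 = 20 remain).
20 into May → May 20.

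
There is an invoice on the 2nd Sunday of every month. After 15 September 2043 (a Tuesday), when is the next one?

September 2043 starts on a Tuesday; its first Sunday is the 6th, so the 2nd Sunday is the 13th — 13 September 2043.
That is not after 15 September 2043, so look at October 2043.
October 2043 starts on a Thursday; its first Sunday is the 4th, so the 2nd Sunday is the 11th — 11 October 2043.

11 October 2043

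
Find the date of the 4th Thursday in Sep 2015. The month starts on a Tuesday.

Sep 2015 begins on a Tuesday, so the first Thursday is Sep 3 (2 days later).
The 4th Thursday is 3 weeks later: 3 + 21 = 24.

Sep 24, 2015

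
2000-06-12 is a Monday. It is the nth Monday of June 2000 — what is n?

2nd

Day 12 falls in week ⌈12/7⌉ of the month.
Days 1–7 hold the 1st Monday, 8–14 the 2nd, 15–21 the 3rd, 22–28 the 4th, 29–31 the 5th.
12 is in the range for the 2nd.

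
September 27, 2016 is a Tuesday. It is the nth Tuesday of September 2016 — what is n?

Day 27 falls in week ⌈27/7⌉ of the month.
Days 1–7 hold the 1st Tuesday, 8–14 the 2nd, 15–21 the 3rd, 22–28 the 4th, 29–31 the 5th.
27 is in the range for the 4th.

4th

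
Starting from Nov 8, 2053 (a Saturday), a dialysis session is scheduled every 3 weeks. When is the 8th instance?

Apr 4, 2054

The 8th occurrence is 7 intervals after the first: 7 × 21 = 147 days after Nov 8, 2053.
Nov has 30 days — 22 days to the end of Nov leaves 125.
Dec has 31 days (94 left).
Jan has 31 days (63 left).
Feb has 28 days (35 left).
Mar has 31 days (4 left).
4 days into Apr → Apr 4, 2054.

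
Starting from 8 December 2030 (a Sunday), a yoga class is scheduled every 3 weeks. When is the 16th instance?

19 October 2031

The 16th occurrence is 15 intervals after the first: 15 × 21 = 315 days after 8 December 2030.
December has 31 days — 23 days to the end of December leaves 292.
January has 31 days (261 left).
February has 28 days (233 left).
March has 31 days (202 left).
April has 30 days (172 left).
May has 31 days (141 left).
June has 30 days (111 left).
July has 31 days (80 left).
August has 31 days (49 left).
September has 30 days (19 left).
19 days into October → 19 October 2031.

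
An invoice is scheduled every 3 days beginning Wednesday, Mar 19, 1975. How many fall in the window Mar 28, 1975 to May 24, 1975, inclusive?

20

Occurrences land 3·i days after Mar 19, 1975 for i = 0, 1, 2, …
Mar 28, 1975 is 9 days after the start; 9 ÷ 3 = 3 remainder 0. First occurrence in the window: #4 on Mar 28, 1975 (3×3 = 9 days in).
May 24, 1975 is 66 days after the start; 66 ÷ 3 = 22 remainder 0. Last occurrence in the window: #23 on May 24, 1975.
Occurrences #4 through #23: 20 in total.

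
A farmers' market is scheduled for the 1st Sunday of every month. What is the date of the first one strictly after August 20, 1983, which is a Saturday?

September 4, 1983

August 1983 starts on a Monday, so its 1st Sunday is August 7, 1983 (6 days in).
That is not after August 20, 1983, so look at September 1983.
September 1983 starts on a Thursday, so its 1st Sunday is September 4, 1983 (3 days in).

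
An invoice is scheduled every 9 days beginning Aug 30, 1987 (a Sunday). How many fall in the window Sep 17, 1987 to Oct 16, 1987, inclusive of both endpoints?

Occurrences land 9·i days after Aug 30, 1987 for i = 0, 1, 2, …
Sep 17, 1987 is 18 days after the start; 18 ÷ 9 = 2 remainder 0. First occurrence in the window: #3 on Sep 17, 1987 (2×9 = 18 days in).
Oct 16, 1987 is 47 days after the start; 47 ÷ 9 = 5 remainder 2. Last occurrence in the window: #6 on Oct 14, 1987.
Occurrences #3 through #6: 4 in total.

4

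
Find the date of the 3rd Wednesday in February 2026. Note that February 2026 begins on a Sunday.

2026-02-18

February 2026 begins on a Sunday, so the first Wednesday is February 4 (3 days later).
The 3rd Wednesday is 2 weeks later: 4 + 14 = 18.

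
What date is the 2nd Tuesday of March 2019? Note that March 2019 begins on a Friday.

March 2019 begins on a Friday, so the first Tuesday is March 5 (4 days later).
The 2nd Tuesday is 1 weeks later: 5 + 7 = 12.

12 March 2019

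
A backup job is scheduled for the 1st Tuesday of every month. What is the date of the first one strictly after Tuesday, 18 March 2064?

1 April 2064

March 2064 starts on a Saturday, so its 1st Tuesday is 4 March 2064 (3 days in).
That is not after 18 March 2064, so look at April 2064.
April 2064 starts on a Tuesday, so its 1st Tuesday is 1 April 2064.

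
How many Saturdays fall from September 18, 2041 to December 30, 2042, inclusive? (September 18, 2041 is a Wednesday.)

September 18, 2041 is a Wednesday; the first Saturday on or after it is September 21, 2041 (3 days later).
From September 21, 2041 to December 30, 2042: 101 + 364 = 465 days (rest of 2041, to December 30, 2042 in 2042).
465 ÷ 7 = 66 full weeks with remainder 3, so 66 more Saturdays after the first → 67.

67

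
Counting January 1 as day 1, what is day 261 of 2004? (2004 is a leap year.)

Sep 17, 2004

Jan has 31 days (261 − 31 = 230 remain).
Feb has 29 days (230 − 29 = 201 remain).
Mar has 31 days (201 − 31 = 170 remain).
Apr has 30 days (170 − 30 = 140 remain).
May has 31 days (140 − 31 = 109 remain).
Jun has 30 days (109 − 30 = 79 remain).
Jul has 31 days (79 − 31 = 48 remain).
Aug has 31 days (48 − 31 = 17 remain).
17 into Sep → Sep 17.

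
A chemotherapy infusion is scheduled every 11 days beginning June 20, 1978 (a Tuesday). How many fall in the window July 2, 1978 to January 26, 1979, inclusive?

19

Occurrences land 11·i days after June 20, 1978 for i = 0, 1, 2, …
July 2, 1978 is 12 days after the start; 12 ÷ 11 = 1 remainder 1; since the remainder is 1, round up to i = 2. First occurrence in the window: #3 on July 12, 1978 (2×11 = 22 days in).
January 26, 1979 is 220 days after the start; 220 ÷ 11 = 20 remainder 0. Last occurrence in the window: #21 on January 26, 1979.
Occurrences #3 through #21: 19 in total.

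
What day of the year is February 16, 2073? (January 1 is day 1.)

47

Days in months before February: 31 = 31.
Plus 16 days into February → day 47.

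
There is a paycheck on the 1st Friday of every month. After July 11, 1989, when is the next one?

July 1989 starts on a Saturday, so its 1st Friday is July 7, 1989 (6 days in).
That is not after July 11, 1989, so look at August 1989.
August 1989 starts on a Tuesday, so its 1st Friday is August 4, 1989 (3 days in).

August 4, 1989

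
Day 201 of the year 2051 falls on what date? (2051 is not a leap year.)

Jul 20, 2051

Jan has 31 days (201 − 31 = 170 remain).
Feb has 28 days (170 − 28 = 142 remain).
Mar has 31 days (142 − 31 = 111 remain).
Apr has 30 days (111 − 30 = 81 remain).
May has 31 days (81 − 31 = 50 remain).
Jun has 30 days (50 − 30 = 20 remain).
20 into Jul → Jul 20.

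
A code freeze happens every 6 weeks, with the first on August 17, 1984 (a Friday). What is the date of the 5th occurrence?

February 1, 1985

The 5th occurrence is 4 intervals after the first: 4 × 42 = 168 days after August 17, 1984.
August has 31 days — 14 days to the end of August leaves 154.
September has 30 days (124 left).
October has 31 days (93 left).
November has 30 days (63 left).
December has 31 days (32 left).
January has 31 days (1 left).
1 day into February → February 1, 1985.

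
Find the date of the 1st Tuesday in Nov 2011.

The first Tuesday of Nov 2011 is Nov 1.

Nov 1, 2011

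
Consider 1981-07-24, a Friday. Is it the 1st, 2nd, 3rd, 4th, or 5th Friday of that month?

4th

Day 24 falls in week ⌈24/7⌉ of the month.
Days 1–7 hold the 1st Friday, 8–14 the 2nd, 15–21 the 3rd, 22–28 the 4th, 29–31 the 5th.
24 is in the range for the 4th.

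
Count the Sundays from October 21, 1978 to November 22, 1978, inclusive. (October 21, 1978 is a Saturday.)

5

October 21, 1978 is a Saturday; the first Sunday on or after it is October 22, 1978 (1 day later).
From October 22, 1978 to November 22, 1978: 9 + 22 = 31 days (rest of October, November).
31 ÷ 7 = 4 full weeks with remainder 3, so 4 more Sundays after the first → 5.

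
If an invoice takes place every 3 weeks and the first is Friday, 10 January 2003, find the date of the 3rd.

21 February 2003

The 3rd occurrence is 2 intervals after the first: 2 × 21 = 42 days after 10 January 2003.
January has 31 days — 21 days to the end of January leaves 21.
21 days into February → 21 February 2003.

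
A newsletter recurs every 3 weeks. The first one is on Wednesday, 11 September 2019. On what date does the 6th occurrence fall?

25 December 2019

The 6th occurrence is 5 intervals after the first: 5 × 21 = 105 days after 11 September 2019.
September has 30 days — 19 days to the end of September leaves 86.
October has 31 days (55 left).
November has 30 days (25 left).
25 days into December → 25 December 2019.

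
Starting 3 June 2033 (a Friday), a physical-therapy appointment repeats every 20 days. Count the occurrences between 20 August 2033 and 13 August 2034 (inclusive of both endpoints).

Occurrences land 20·i days after 3 June 2033 for i = 0, 1, 2, …
20 August 2033 is 78 days after the start; 78 ÷ 20 = 3 remainder 18; since the remainder is 18, round up to i = 4. First occurrence in the window: #5 on 22 August 2033 (4×20 = 80 days in).
13 August 2034 is 436 days after the start; 436 ÷ 20 = 21 remainder 16. Last occurrence in the window: #22 on 28 July 2034.
Occurrences #5 through #22: 18 in total.

18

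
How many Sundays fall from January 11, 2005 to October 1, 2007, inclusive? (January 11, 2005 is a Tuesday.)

142

January 11, 2005 is a Tuesday; the first Sunday on or after it is January 16, 2005 (5 days later).
From January 16, 2005 to October 1, 2007: 349 + 365 + 274 = 988 days (rest of 2005, 2006, to October 1, 2007 in 2007).
988 ÷ 7 = 141 full weeks with remainder 1, so 141 more Sundays after the first → 142.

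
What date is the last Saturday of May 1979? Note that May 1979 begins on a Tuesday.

May 1979 begins on a Tuesday, so the first Saturday is May 5 (4 days later).
May 1979 has 31 days. Adding weeks: 5, 12, 19, 26 — the last one ≤ 31 is the 26th.

1979-05-26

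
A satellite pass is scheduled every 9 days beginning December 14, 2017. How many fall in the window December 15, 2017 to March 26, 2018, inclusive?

11

Occurrences land 9·i days after December 14, 2017 for i = 0, 1, 2, …
December 15, 2017 is 1 day after the start; 1 ÷ 9 = 0 remainder 1; since the remainder is 1, round up to i = 1. First occurrence in the window: #2 on December 23, 2017 (1×9 = 9 days in).
March 26, 2018 is 102 days after the start; 102 ÷ 9 = 11 remainder 3. Last occurrence in the window: #12 on March 23, 2018.
Occurrences #2 through #12: 11 in total.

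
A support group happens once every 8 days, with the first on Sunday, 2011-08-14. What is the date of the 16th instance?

2011-12-12

The 16th occurrence is 15 intervals after the first: 15 × 8 = 120 days after 2011-08-14.
August has 31 days — 17 days to the end of August leaves 103.
September has 30 days (73 left).
October has 31 days (42 left).
November has 30 days (12 left).
12 days into December → 2011-12-12.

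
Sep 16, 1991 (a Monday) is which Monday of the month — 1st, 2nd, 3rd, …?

Day 16 falls in week ⌈16/7⌉ of the month.
Days 1–7 hold the 1st Monday, 8–14 the 2nd, 15–21 the 3rd, 22–28 the 4th, 29–31 the 5th.
16 is in the range for the 3rd.

3rd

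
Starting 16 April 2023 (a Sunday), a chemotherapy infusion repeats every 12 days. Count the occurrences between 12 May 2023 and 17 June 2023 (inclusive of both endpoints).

3

Occurrences land 12·i days after 16 April 2023 for i = 0, 1, 2, …
12 May 2023 is 26 days after the start; 26 ÷ 12 = 2 remainder 2; since the remainder is 2, round up to i = 3. First occurrence in the window: #4 on 22 May 2023 (3×12 = 36 days in).
17 June 2023 is 62 days after the start; 62 ÷ 12 = 5 remainder 2. Last occurrence in the window: #6 on 15 June 2023.
Occurrences #4 through #6: 3 in total.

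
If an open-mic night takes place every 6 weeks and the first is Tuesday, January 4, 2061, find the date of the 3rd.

The 3rd occurrence is 2 intervals after the first: 2 × 42 = 84 days after January 4, 2061.
January has 31 days — 27 days to the end of January leaves 57.
February has 28 days (29 left).
29 days into March → March 29, 2061.

March 29, 2061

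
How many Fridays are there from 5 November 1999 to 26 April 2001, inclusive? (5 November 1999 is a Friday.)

5 November 1999 is a Friday; the first Friday on or after it is 5 November 1999.
From 5 November 1999 to 26 April 2001: 56 + 366 + 116 = 538 days (rest of 1999, 2000, to 26 April 2001 in 2001).
538 ÷ 7 = 76 full weeks with remainder 6, so 76 more Fridays after the first → 77.

77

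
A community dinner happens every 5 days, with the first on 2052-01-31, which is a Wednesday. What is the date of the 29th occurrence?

The 29th occurrence is 28 intervals after the first: 28 × 5 = 140 days after 2052-01-31.
January has 31 days — 0 days to the end of January leaves 140.
February has 29 days (111 left).
March has 31 days (80 left).
April has 30 days (50 left).
May has 31 days (19 left).
19 days into June → 2052-06-19.

2052-06-19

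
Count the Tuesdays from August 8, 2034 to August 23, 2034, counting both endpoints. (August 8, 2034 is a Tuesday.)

3

August 8, 2034 is a Tuesday; the first Tuesday on or after it is August 8, 2034.
From August 8, 2034 to August 23, 2034 is 23 − 8 = 15 days.
15 ÷ 7 = 2 full weeks with remainder 1, so 2 more Tuesdays after the first → 3.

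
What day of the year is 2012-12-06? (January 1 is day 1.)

Days in months before December: 31 + 29 + 31 + 30 + 31 + 30 + 31 + 31 + 30 + 31 + 30 = 335.
Plus 6 days into December → day 341.

341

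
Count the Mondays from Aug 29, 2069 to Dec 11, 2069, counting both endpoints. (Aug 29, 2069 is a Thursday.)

15

Aug 29, 2069 is a Thursday; the first Monday on or after it is Sep 2, 2069 (4 days later).
From Sep 2, 2069 to Dec 11, 2069: 28 + 31 + 30 + 11 = 100 days (rest of Sep, Oct, Nov, Dec).
100 ÷ 7 = 14 full weeks with remainder 2, so 14 more Mondays after the first → 15.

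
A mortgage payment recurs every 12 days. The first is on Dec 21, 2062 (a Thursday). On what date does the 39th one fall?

Mar 21, 2064

The 39th occurrence is 38 intervals after the first: 38 × 12 = 456 days after Dec 21, 2062.
Dec has 31 days — 10 days to the end of Dec leaves 446.
2063 has 365 days (81 left).
Jan has 31 days (50 left).
Feb has 29 days (21 left).
21 days into Mar → Mar 21, 2064.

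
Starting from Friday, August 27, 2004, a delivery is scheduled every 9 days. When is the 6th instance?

The 6th occurrence is 5 intervals after the first: 5 × 9 = 45 days after August 27, 2004.
August has 31 days — 4 days to the end of August leaves 41.
September has 30 days (11 left).
11 days into October → October 11, 2004.

October 11, 2004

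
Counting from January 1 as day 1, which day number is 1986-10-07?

Days in months before October: 31 + 28 + 31 + 30 + 31 + 30 + 31 + 31 + 30 = 273.
Plus 7 days into October → day 280.

280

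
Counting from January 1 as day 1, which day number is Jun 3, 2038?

Days in months before Jun: 31 + 28 + 31 + 30 + 31 = 151.
Plus 3 days into Jun → day 154.

154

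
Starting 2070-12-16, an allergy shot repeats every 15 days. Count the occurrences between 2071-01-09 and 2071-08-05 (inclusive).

Occurrences land 15·i days after 2070-12-16 for i = 0, 1, 2, …
2071-01-09 is 24 days after the start; 24 ÷ 15 = 1 remainder 9; since the remainder is 9, round up to i = 2. First occurrence in the window: #3 on 2071-01-15 (2×15 = 30 days in).
2071-08-05 is 232 days after the start; 232 ÷ 15 = 15 remainder 7. Last occurrence in the window: #16 on 2071-07-29.
Occurrences #3 through #16: 14 in total.

14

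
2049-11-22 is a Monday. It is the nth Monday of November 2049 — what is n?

Day 22 falls in week ⌈22/7⌉ of the month.
Days 1–7 hold the 1st Monday, 8–14 the 2nd, 15–21 the 3rd, 22–28 the 4th, 29–31 the 5th.
22 is in the range for the 4th.

4th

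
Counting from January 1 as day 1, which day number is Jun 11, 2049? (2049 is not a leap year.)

Days in months before Jun: 31 + 28 + 31 + 30 + 31 = 151.
Plus 11 days into Jun → day 162.

162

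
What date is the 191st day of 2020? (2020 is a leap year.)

9 July 2020

January has 31 days (191 − 31 = 160 remain).
February has 29 days (160 − 29 = 131 remain).
March has 31 days (131 − 31 = 100 remain).
April has 30 days (100 − 30 = 70 remain).
May has 31 days (70 − 31 = 39 remain).
June has 30 days (39 − 30 = 9 remain).
9 into July → July 9.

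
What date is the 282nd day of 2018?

January has 31 days (282 − 31 = 251 remain).
February has 28 days (251 − 28 = 223 remain).
March has 31 days (223 − 31 = 192 remain).
April has 30 days (192 − 30 = 162 remain).
May has 31 days (162 − 31 = 131 remain).
June has 30 days (131 − 30 = 101 remain).
July has 31 days (101 − 31 = 70 remain).
August has 31 days (70 − 31 = 39 remain).
September has 30 days (39 − 30 = 9 remain).
9 into October → October 9.

2018-10-09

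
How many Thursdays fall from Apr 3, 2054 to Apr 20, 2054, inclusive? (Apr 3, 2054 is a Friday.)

Apr 3, 2054 is a Friday; the first Thursday on or after it is Apr 9, 2054 (6 days later).
From Apr 9, 2054 to Apr 20, 2054 is 20 − 9 = 11 days.
11 ÷ 7 = 1 full weeks with remainder 4, so 1 more Thursdays after the first → 2.

2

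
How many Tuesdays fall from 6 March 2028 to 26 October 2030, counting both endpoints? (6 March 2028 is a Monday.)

6 March 2028 is a Monday; the first Tuesday on or after it is 7 March 2028 (1 day later).
From 7 March 2028 to 26 October 2030: 299 + 365 + 299 = 963 days (rest of 2028, 2029, to 26 October 2030 in 2030).
963 ÷ 7 = 137 full weeks with remainder 4, so 137 more Tuesdays after the first → 138.

138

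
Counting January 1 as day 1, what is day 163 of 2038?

Jun 12, 2038

Jan has 31 days (163 − 31 = 132 remain).
Feb has 28 days (132 − 28 = 104 remain).
Mar has 31 days (104 − 31 = 73 remain).
Apr has 30 days (73 − 30 = 43 remain).
May has 31 days (43 − 31 = 12 remain).
12 into Jun → Jun 12.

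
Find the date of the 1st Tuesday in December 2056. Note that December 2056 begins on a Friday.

December 5, 2056

December 2056 begins on a Friday, so the first Tuesday is December 5 (4 days later).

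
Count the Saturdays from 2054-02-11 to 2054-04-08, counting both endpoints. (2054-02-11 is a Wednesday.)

8

2054-02-11 is a Wednesday; the first Saturday on or after it is 2054-02-14 (3 days later).
From 2054-02-14 to 2054-04-08: 14 + 31 + 8 = 53 days (rest of February, March, April).
53 ÷ 7 = 7 full weeks with remainder 4, so 7 more Saturdays after the first → 8.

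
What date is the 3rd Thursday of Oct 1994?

Oct 20, 1994

Oct 1994 begins on a Saturday, so the first Thursday is Oct 6 (5 days later).
The 3rd Thursday is 2 weeks later: 6 + 14 = 20.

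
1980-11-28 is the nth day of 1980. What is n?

Days in months before November: 31 + 29 + 31 + 30 + 31 + 30 + 31 + 31 + 30 + 31 = 305.
Plus 28 days into November → day 333.

333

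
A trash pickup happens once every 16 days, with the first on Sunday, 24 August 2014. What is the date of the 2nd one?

The 2nd occurrence is 1 interval after the first: 1 × 16 = 16 days after 24 August 2014.
August has 31 days — 7 days to the end of August leaves 9.
9 days into September → 9 September 2014.

9 September 2014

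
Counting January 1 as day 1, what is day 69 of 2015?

March 10, 2015

January has 31 days (69 − 31 = 38 remain).
February has 28 days (38 − 28 = 10 remain).
10 into March → March 10.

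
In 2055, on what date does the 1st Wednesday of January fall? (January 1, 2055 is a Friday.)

2055-01-06

January 2055 begins on a Friday, so the first Wednesday is January 6 (5 days later).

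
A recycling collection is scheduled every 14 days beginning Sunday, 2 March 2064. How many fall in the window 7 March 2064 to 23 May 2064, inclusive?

Occurrences land 14·i days after 2 March 2064 for i = 0, 1, 2, …
7 March 2064 is 5 days after the start; 5 ÷ 14 = 0 remainder 5; since the remainder is 5, round up to i = 1. First occurrence in the window: #2 on 16 March 2064 (1×14 = 14 days in).
23 May 2064 is 82 days after the start; 82 ÷ 14 = 5 remainder 12. Last occurrence in the window: #6 on 11 May 2064.
Occurrences #2 through #6: 5 in total.

5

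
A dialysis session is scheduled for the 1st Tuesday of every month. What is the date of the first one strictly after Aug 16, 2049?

Sep 7, 2049

Aug 2049 starts on a Sunday, so its 1st Tuesday is Aug 3, 2049 (2 days in).
That is not after Aug 16, 2049, so look at Sep 2049.
Sep 2049 starts on a Wednesday, so its 1st Tuesday is Sep 7, 2049 (6 days in).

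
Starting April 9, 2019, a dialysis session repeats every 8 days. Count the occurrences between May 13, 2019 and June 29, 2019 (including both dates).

6

Occurrences land 8·i days after April 9, 2019 for i = 0, 1, 2, …
May 13, 2019 is 34 days after the start; 34 ÷ 8 = 4 remainder 2; since the remainder is 2, round up to i = 5. First occurrence in the window: #6 on May 19, 2019 (5×8 = 40 days in).
June 29, 2019 is 81 days after the start; 81 ÷ 8 = 10 remainder 1. Last occurrence in the window: #11 on June 28, 2019.
Occurrences #6 through #11: 6 in total.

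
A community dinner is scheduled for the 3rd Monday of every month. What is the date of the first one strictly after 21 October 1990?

19 November 1990

October 1990 starts on a Monday; its first Monday is the 1st, so the 3rd Monday is the 15th — 15 October 1990.
That is not after 21 October 1990, so look at November 1990.
November 1990 starts on a Thursday; its first Monday is the 5th, so the 3rd Monday is the 19th — 19 November 1990.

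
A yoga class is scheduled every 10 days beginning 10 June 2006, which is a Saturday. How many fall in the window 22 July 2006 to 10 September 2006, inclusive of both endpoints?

Occurrences land 10·i days after 10 June 2006 for i = 0, 1, 2, …
22 July 2006 is 42 days after the start; 42 ÷ 10 = 4 remainder 2; since the remainder is 2, round up to i = 5. First occurrence in the window: #6 on 30 July 2006 (5×10 = 50 days in).
10 September 2006 is 92 days after the start; 92 ÷ 10 = 9 remainder 2. Last occurrence in the window: #10 on 8 September 2006.
Occurrences #6 through #10: 5 in total.

5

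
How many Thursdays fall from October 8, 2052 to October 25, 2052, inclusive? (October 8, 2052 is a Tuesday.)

October 8, 2052 is a Tuesday; the first Thursday on or after it is October 10, 2052 (2 days later).
From October 10, 2052 to October 25, 2052 is 25 − 10 = 15 days.
15 ÷ 7 = 2 full weeks with remainder 1, so 2 more Thursdays after the first → 3.

3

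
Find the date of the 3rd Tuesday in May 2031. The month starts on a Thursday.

2031-05-20

May 2031 begins on a Thursday, so the first Tuesday is May 6 (5 days later).
The 3rd Tuesday is 2 weeks later: 6 + 14 = 20.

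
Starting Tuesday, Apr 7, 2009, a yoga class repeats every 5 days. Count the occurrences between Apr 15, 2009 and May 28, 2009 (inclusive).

Occurrences land 5·i days after Apr 7, 2009 for i = 0, 1, 2, …
Apr 15, 2009 is 8 days after the start; 8 ÷ 5 = 1 remainder 3; since the remainder is 3, round up to i = 2. First occurrence in the window: #3 on Apr 17, 2009 (2×5 = 10 days in).
May 28, 2009 is 51 days after the start; 51 ÷ 5 = 10 remainder 1. Last occurrence in the window: #11 on May 27, 2009.
Occurrences #3 through #11: 9 in total.

9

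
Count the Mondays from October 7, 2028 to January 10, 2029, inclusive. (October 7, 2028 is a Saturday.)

October 7, 2028 is a Saturday; the first Monday on or after it is October 9, 2028 (2 days later).
From October 9, 2028 to January 10, 2029: 22 + 30 + 31 + 10 = 93 days (rest of October, November, December, January).
93 ÷ 7 = 13 full weeks with remainder 2, so 13 more Mondays after the first → 14.

14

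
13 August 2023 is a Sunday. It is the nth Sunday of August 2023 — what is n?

Day 13 falls in week ⌈13/7⌉ of the month.
Days 1–7 hold the 1st Sunday, 8–14 the 2nd, 15–21 the 3rd, 22–28 the 4th, 29–31 the 5th.
13 is in the range for the 2nd.

2nd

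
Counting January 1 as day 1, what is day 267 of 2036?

2036-09-23

January has 31 days (267 − 31 = 236 remain).
February has 29 days (236 − 29 = 207 remain).
March has 31 days (207 − 31 = 176 remain).
April has 30 days (176 − 30 = 146 remain).
May has 31 days (146 − 31 = 115 remain).
June has 30 days (115 − 30 = 85 remain).
July has 31 days (85 − 31 = 54 remain).
August has 31 days (54 − 31 = 23 remain).
23 into September → September 23.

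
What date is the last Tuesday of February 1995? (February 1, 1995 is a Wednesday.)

February 1995 begins on a Wednesday, so the first Tuesday is February 7 (6 days later).
February 1995 has 28 days. Adding weeks: 7, 14, 21, 28 — the last one ≤ 28 is the 28th.

1995-02-28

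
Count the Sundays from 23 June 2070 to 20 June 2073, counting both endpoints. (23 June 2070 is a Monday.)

156

23 June 2070 is a Monday; the first Sunday on or after it is 29 June 2070 (6 days later).
From 29 June 2070 to 20 June 2073: 185 + 365 + 366 + 171 = 1087 days (rest of 2070, 2071, 2072, to 20 June 2073 in 2073).
1087 ÷ 7 = 155 full weeks with remainder 2, so 155 more Sundays after the first → 156.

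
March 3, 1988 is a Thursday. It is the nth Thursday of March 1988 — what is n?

1st

Day 3 falls in week ⌈3/7⌉ of the month.
Days 1–7 hold the 1st Thursday, 8–14 the 2nd, 15–21 the 3rd, 22–28 the 4th, 29–31 the 5th.
3 is in the range for the 1st.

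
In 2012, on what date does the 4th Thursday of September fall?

2012-09-27

The first Thursday of September 2012 is September 6.
The 4th Thursday is 3 weeks later: 6 + 21 = 27.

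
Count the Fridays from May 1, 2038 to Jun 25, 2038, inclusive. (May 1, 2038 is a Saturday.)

8

May 1, 2038 is a Saturday; the first Friday on or after it is May 7, 2038 (6 days later).
From May 7, 2038 to Jun 25, 2038: 24 + 25 = 49 days (rest of May, Jun).
49 ÷ 7 = 7 full weeks with remainder 0, so 7 more Fridays after the first → 8.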